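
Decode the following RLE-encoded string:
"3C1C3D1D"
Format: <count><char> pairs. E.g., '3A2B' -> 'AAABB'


Expanding each <count><char> pair:
  3C -> 'CCC'
  1C -> 'C'
  3D -> 'DDD'
  1D -> 'D'

Decoded = CCCCDDDD


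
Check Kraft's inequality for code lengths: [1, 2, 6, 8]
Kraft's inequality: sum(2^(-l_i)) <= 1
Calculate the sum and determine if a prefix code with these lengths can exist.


Sum = 2^(-1) + 2^(-2) + 2^(-6) + 2^(-8)
    = 0.5 + 0.25 + 0.015625 + 0.00390625
    = 197/256 = 0.76953125
Since 0.76953125 <= 1, Kraft's inequality IS satisfied.
A prefix code with these lengths CAN exist.

Kraft sum = 0.76953125. Satisfied.


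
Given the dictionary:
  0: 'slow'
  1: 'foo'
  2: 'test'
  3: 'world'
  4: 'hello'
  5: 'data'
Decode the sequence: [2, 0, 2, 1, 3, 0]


Look up each index in the dictionary:
  2 -> 'test'
  0 -> 'slow'
  2 -> 'test'
  1 -> 'foo'
  3 -> 'world'
  0 -> 'slow'

Decoded: "test slow test foo world slow"


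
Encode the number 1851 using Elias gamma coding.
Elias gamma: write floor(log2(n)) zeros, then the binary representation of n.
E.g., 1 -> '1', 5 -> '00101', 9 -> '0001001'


num_bits = floor(log2(1851)) + 1 = 11
leading_zeros = num_bits - 1 = 10
binary(1851) = 11100111011

Elias gamma(1851) = '0000000000' + '11100111011' = 000000000011100111011 (21 bits)


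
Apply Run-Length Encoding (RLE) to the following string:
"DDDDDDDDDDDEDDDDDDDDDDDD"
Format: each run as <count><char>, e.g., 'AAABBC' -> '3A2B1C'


Scanning runs left to right:
  i=0: run of 'D' x 11 -> '11D'
  i=11: run of 'E' x 1 -> '1E'
  i=12: run of 'D' x 12 -> '12D'

RLE = 11D1E12D


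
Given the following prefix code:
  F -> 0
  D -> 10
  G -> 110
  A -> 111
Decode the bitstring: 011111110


Decoding step by step:
Bits 0 -> F
Bits 111 -> A
Bits 111 -> A
Bits 10 -> D


Decoded message: FAAD


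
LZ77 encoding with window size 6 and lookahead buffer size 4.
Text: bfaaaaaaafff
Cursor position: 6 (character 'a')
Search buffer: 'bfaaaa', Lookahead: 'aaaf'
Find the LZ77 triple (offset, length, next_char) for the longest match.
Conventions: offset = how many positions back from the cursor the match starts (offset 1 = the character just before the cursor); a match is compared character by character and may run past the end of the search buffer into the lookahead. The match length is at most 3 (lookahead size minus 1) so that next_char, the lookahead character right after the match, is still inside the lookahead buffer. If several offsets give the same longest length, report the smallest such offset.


Try each offset into the search buffer:
  offset=1 (pos 5, char 'a'): match length 3
  offset=2 (pos 4, char 'a'): match length 3
  offset=3 (pos 3, char 'a'): match length 3
  offset=4 (pos 2, char 'a'): match length 3
  offset=5 (pos 1, char 'f'): match length 0
  offset=6 (pos 0, char 'b'): match length 0
Longest match has length 3, found at offsets 1, 2, 3, 4; take the smallest, offset 1.
next_char = character at position 6 + 3 = 9 -> 'f'

Best match: offset=1, length=3 (matching 'aaa' starting at position 5)
LZ77 triple: (1, 3, 'f')


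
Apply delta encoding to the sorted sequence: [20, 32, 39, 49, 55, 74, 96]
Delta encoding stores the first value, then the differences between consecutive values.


First value: 20
Deltas:
  32 - 20 = 12
  39 - 32 = 7
  49 - 39 = 10
  55 - 49 = 6
  74 - 55 = 19
  96 - 74 = 22


Delta encoded: [20, 12, 7, 10, 6, 19, 22]


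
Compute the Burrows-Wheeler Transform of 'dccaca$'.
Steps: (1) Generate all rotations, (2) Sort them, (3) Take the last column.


Rotations (sorted):
  0: $dccaca -> last char: a
  1: a$dccac -> last char: c
  2: aca$dcc -> last char: c
  3: ca$dcca -> last char: a
  4: caca$dc -> last char: c
  5: ccaca$d -> last char: d
  6: dccaca$ -> last char: $


BWT = accacd$


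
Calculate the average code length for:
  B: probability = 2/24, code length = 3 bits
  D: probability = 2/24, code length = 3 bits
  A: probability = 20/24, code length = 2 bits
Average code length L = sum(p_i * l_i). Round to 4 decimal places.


Weighted contributions p_i * l_i:
  B: (2/24) * 3 = 6/24
  D: (2/24) * 3 = 6/24
  A: (20/24) * 2 = 40/24
Sum = (6 + 6 + 40)/24 = 52/24

L = 52/24 = 2.1667 bits/symbol


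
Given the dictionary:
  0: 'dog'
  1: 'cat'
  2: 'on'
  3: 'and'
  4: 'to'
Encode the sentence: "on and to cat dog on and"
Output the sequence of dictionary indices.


Look up each word in the dictionary:
  'on' -> 2
  'and' -> 3
  'to' -> 4
  'cat' -> 1
  'dog' -> 0
  'on' -> 2
  'and' -> 3

Encoded: [2, 3, 4, 1, 0, 2, 3]


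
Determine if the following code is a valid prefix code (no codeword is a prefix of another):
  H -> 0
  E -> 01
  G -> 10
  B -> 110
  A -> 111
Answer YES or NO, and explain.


Checking each pair (does one codeword prefix another?):
  H='0' vs E='01': prefix -- VIOLATION

NO -- this is NOT a valid prefix code. H (0) is a prefix of E (01).


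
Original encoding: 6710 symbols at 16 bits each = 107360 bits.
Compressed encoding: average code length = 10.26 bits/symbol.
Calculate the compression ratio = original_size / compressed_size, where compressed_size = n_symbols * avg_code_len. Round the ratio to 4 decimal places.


original_size = n_symbols * orig_bits = 6710 * 16 = 107360 bits
compressed_size = n_symbols * avg_code_len = 6710 * 10.26 = 68844.6 bits
ratio = original_size / compressed_size = 107360 / 68844.6 = 1.5595

Compression ratio = 1.5595


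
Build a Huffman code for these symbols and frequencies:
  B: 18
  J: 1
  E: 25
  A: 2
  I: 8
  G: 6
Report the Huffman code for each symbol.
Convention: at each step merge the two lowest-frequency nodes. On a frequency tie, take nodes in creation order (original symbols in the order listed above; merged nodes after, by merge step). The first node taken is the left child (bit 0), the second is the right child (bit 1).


Huffman tree construction:
Step 1: Merge J(1) + A(2) = 3
Step 2: Merge (J+A)(3) + G(6) = 9
Step 3: Merge I(8) + ((J+A)+G)(9) = 17
Step 4: Merge (I+((J+A)+G))(17) + B(18) = 35
Step 5: Merge E(25) + ((I+((J+A)+G))+B)(35) = 60
Read each symbol's code off the tree from the root (left child = 0, right child = 1).

Codes:
  B: 11 (length 2)
  J: 10100 (length 5)
  E: 0 (length 1)
  A: 10101 (length 5)
  I: 100 (length 3)
  G: 1011 (length 4)
Average code length: 124/60 = 2.0667 bits/symbol


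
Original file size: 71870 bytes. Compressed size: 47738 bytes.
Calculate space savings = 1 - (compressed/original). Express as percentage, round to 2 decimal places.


ratio = compressed/original = 47738/71870 = 0.664227
savings = 1 - ratio = 1 - 0.664227 = 0.335773
as a percentage: 0.335773 * 100 = 33.58%

Space savings = 1 - 47738/71870 = 33.58%


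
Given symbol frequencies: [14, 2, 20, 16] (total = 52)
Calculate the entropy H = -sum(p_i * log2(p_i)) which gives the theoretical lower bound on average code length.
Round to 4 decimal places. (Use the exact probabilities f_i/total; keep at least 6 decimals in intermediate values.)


Per-symbol terms -p_i * log2(p_i) with p_i = f_i/52:
  p = 14/52 = 0.269231: log2(p) = -1.893085, -p*log2(p) = 0.509677
  p = 2/52 = 0.038462: log2(p) = -4.700440, -p*log2(p) = 0.180786
  p = 20/52 = 0.384615: log2(p) = -1.378512, -p*log2(p) = 0.530197
  p = 16/52 = 0.307692: log2(p) = -1.700440, -p*log2(p) = 0.523212
H = 0.509677 + 0.180786 + 0.530197 + 0.523212 = 1.743872

H = 1.7439 bits/symbol


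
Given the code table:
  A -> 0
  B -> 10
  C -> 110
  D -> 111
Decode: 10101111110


Decoding:
10 -> B
10 -> B
111 -> D
111 -> D
0 -> A


Result: BBDDA


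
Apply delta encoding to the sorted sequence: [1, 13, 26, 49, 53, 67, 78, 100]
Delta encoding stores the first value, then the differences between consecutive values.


First value: 1
Deltas:
  13 - 1 = 12
  26 - 13 = 13
  49 - 26 = 23
  53 - 49 = 4
  67 - 53 = 14
  78 - 67 = 11
  100 - 78 = 22


Delta encoded: [1, 12, 13, 23, 4, 14, 11, 22]


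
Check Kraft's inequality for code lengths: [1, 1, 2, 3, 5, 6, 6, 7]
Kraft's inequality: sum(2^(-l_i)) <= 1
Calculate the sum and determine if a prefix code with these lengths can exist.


Sum = 2^(-1) + 2^(-1) + 2^(-2) + 2^(-3) + 2^(-5) + 2^(-6) + 2^(-6) + 2^(-7)
    = 0.5 + 0.5 + 0.25 + 0.125 + 0.03125 + 0.015625 + 0.015625 + 0.0078125
    = 185/128 = 1.4453125
Since 1.4453125 > 1, Kraft's inequality is NOT satisfied.
A prefix code with these lengths CANNOT exist.

Kraft sum = 1.4453125. Not satisfied.


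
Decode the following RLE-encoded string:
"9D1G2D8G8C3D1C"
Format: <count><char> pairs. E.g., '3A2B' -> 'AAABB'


Expanding each <count><char> pair:
  9D -> 'DDDDDDDDD'
  1G -> 'G'
  2D -> 'DD'
  8G -> 'GGGGGGGG'
  8C -> 'CCCCCCCC'
  3D -> 'DDD'
  1C -> 'C'

Decoded = DDDDDDDDDGDDGGGGGGGGCCCCCCCCDDDC


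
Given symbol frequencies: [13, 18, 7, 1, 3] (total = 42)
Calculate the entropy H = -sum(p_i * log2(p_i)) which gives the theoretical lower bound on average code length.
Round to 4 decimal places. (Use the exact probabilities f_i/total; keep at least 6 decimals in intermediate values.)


Per-symbol terms -p_i * log2(p_i) with p_i = f_i/42:
  p = 13/42 = 0.309524: log2(p) = -1.691878, -p*log2(p) = 0.523676
  p = 18/42 = 0.428571: log2(p) = -1.222392, -p*log2(p) = 0.523882
  p = 7/42 = 0.166667: log2(p) = -2.584963, -p*log2(p) = 0.430827
  p = 1/42 = 0.023810: log2(p) = -5.392317, -p*log2(p) = 0.128389
  p = 3/42 = 0.071429: log2(p) = -3.807355, -p*log2(p) = 0.271954
H = 0.523676 + 0.523882 + 0.430827 + 0.128389 + 0.271954 = 1.878728

H = 1.8787 bits/symbol


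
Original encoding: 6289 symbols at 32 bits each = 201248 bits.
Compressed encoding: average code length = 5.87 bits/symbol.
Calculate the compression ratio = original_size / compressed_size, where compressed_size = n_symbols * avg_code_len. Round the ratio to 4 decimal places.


original_size = n_symbols * orig_bits = 6289 * 32 = 201248 bits
compressed_size = n_symbols * avg_code_len = 6289 * 5.87 = 36916.43 bits
ratio = original_size / compressed_size = 201248 / 36916.43 = 5.4514

Compression ratio = 5.4514


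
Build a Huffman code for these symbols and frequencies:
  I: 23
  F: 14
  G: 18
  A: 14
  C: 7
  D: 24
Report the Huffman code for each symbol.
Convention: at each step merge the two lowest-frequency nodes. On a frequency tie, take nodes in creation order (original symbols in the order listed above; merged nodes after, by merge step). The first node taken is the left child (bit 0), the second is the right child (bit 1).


Huffman tree construction:
Step 1: Merge C(7) + F(14) = 21
Step 2: Merge A(14) + G(18) = 32
Step 3: Merge (C+F)(21) + I(23) = 44
Step 4: Merge D(24) + (A+G)(32) = 56
Step 5: Merge ((C+F)+I)(44) + (D+(A+G))(56) = 100
Read each symbol's code off the tree from the root (left child = 0, right child = 1).

Codes:
  I: 01 (length 2)
  F: 001 (length 3)
  G: 111 (length 3)
  A: 110 (length 3)
  C: 000 (length 3)
  D: 10 (length 2)
Average code length: 253/100 = 2.5300 bits/symbol


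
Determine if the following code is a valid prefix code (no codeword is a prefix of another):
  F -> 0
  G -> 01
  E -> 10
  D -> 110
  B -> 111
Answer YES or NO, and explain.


Checking each pair (does one codeword prefix another?):
  F='0' vs G='01': prefix -- VIOLATION

NO -- this is NOT a valid prefix code. F (0) is a prefix of G (01).


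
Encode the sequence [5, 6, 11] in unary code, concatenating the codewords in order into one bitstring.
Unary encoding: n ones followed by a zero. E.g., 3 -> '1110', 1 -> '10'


Encode each number as n ones followed by a terminating 0:
  5 -> 111110 (6 bits)
  6 -> 1111110 (7 bits)
  11 -> 111111111110 (12 bits)
Total length = 6 + 7 + 12 = 25 bits.

Unary([5, 6, 11]) = 1111101111110111111111110 (25 bits)


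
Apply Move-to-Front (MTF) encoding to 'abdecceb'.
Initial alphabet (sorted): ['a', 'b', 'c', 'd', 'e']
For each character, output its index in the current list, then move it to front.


MTF encoding:
'a': index 0 in ['a', 'b', 'c', 'd', 'e'] -> ['a', 'b', 'c', 'd', 'e']
'b': index 1 in ['a', 'b', 'c', 'd', 'e'] -> ['b', 'a', 'c', 'd', 'e']
'd': index 3 in ['b', 'a', 'c', 'd', 'e'] -> ['d', 'b', 'a', 'c', 'e']
'e': index 4 in ['d', 'b', 'a', 'c', 'e'] -> ['e', 'd', 'b', 'a', 'c']
'c': index 4 in ['e', 'd', 'b', 'a', 'c'] -> ['c', 'e', 'd', 'b', 'a']
'c': index 0 in ['c', 'e', 'd', 'b', 'a'] -> ['c', 'e', 'd', 'b', 'a']
'e': index 1 in ['c', 'e', 'd', 'b', 'a'] -> ['e', 'c', 'd', 'b', 'a']
'b': index 3 in ['e', 'c', 'd', 'b', 'a'] -> ['b', 'e', 'c', 'd', 'a']


Output: [0, 1, 3, 4, 4, 0, 1, 3]


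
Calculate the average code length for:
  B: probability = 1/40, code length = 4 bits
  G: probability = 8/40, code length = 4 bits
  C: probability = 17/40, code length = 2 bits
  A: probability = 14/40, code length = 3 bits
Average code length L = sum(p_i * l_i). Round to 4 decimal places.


Weighted contributions p_i * l_i:
  B: (1/40) * 4 = 4/40
  G: (8/40) * 4 = 32/40
  C: (17/40) * 2 = 34/40
  A: (14/40) * 3 = 42/40
Sum = (4 + 32 + 34 + 42)/40 = 112/40

L = 112/40 = 2.8000 bits/symbol


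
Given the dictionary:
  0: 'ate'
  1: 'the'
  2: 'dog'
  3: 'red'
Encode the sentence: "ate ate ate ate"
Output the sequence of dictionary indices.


Look up each word in the dictionary:
  'ate' -> 0
  'ate' -> 0
  'ate' -> 0
  'ate' -> 0

Encoded: [0, 0, 0, 0]


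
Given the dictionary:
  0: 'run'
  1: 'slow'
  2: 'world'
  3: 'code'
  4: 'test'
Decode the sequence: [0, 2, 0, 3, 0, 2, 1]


Look up each index in the dictionary:
  0 -> 'run'
  2 -> 'world'
  0 -> 'run'
  3 -> 'code'
  0 -> 'run'
  2 -> 'world'
  1 -> 'slow'

Decoded: "run world run code run world slow"


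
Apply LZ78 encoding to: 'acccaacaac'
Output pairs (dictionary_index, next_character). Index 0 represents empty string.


LZ78 encoding steps:
Dictionary: {0: ''}
Step 1: w='' (idx 0), next='a' -> output (0, 'a'), add 'a' as idx 1
Step 2: w='' (idx 0), next='c' -> output (0, 'c'), add 'c' as idx 2
Step 3: w='c' (idx 2), next='c' -> output (2, 'c'), add 'cc' as idx 3
Step 4: w='a' (idx 1), next='a' -> output (1, 'a'), add 'aa' as idx 4
Step 5: w='c' (idx 2), next='a' -> output (2, 'a'), add 'ca' as idx 5
Step 6: w='a' (idx 1), next='c' -> output (1, 'c'), add 'ac' as idx 6


Encoded: [(0, 'a'), (0, 'c'), (2, 'c'), (1, 'a'), (2, 'a'), (1, 'c')]


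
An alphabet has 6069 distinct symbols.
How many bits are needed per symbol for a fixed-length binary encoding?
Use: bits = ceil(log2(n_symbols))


log2(6069) = 12.5672
Bracket: 2^12 = 4096 < 6069 <= 2^13 = 8192
So ceil(log2(6069)) = 13

bits = ceil(log2(6069)) = ceil(12.5672) = 13 bits


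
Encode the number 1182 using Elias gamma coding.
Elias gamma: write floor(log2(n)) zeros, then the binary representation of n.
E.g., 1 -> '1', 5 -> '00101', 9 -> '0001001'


num_bits = floor(log2(1182)) + 1 = 11
leading_zeros = num_bits - 1 = 10
binary(1182) = 10010011110

Elias gamma(1182) = '0000000000' + '10010011110' = 000000000010010011110 (21 bits)


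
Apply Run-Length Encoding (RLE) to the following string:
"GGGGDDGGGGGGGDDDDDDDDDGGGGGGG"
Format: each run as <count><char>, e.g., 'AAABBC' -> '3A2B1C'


Scanning runs left to right:
  i=0: run of 'G' x 4 -> '4G'
  i=4: run of 'D' x 2 -> '2D'
  i=6: run of 'G' x 7 -> '7G'
  i=13: run of 'D' x 9 -> '9D'
  i=22: run of 'G' x 7 -> '7G'

RLE = 4G2D7G9D7G


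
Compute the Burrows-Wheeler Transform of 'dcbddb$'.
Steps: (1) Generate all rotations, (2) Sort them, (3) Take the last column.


Rotations (sorted):
  0: $dcbddb -> last char: b
  1: b$dcbdd -> last char: d
  2: bddb$dc -> last char: c
  3: cbddb$d -> last char: d
  4: db$dcbd -> last char: d
  5: dcbddb$ -> last char: $
  6: ddb$dcb -> last char: b


BWT = bdcdd$b


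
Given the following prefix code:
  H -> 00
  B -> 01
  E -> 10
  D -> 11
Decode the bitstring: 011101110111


Decoding step by step:
Bits 01 -> B
Bits 11 -> D
Bits 01 -> B
Bits 11 -> D
Bits 01 -> B
Bits 11 -> D


Decoded message: BDBDBD


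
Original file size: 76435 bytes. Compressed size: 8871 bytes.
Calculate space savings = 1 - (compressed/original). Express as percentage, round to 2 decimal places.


ratio = compressed/original = 8871/76435 = 0.116059
savings = 1 - ratio = 1 - 0.116059 = 0.883941
as a percentage: 0.883941 * 100 = 88.39%

Space savings = 1 - 8871/76435 = 88.39%


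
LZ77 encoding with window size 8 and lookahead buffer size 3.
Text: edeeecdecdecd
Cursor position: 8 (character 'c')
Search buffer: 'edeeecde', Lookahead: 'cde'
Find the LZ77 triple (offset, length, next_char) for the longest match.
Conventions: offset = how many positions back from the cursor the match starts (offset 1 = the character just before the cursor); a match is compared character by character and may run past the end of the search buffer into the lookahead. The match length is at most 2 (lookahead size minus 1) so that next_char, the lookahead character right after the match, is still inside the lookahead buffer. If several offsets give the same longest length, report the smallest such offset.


Try each offset into the search buffer:
  offset=1 (pos 7, char 'e'): match length 0
  offset=2 (pos 6, char 'd'): match length 0
  offset=3 (pos 5, char 'c'): match length 2
  offset=4 (pos 4, char 'e'): match length 0
  offset=5 (pos 3, char 'e'): match length 0
  offset=6 (pos 2, char 'e'): match length 0
  offset=7 (pos 1, char 'd'): match length 0
  offset=8 (pos 0, char 'e'): match length 0
Longest match has length 2 at offset 3.
next_char = character at position 8 + 2 = 10 -> 'e'

Best match: offset=3, length=2 (matching 'cd' starting at position 5)
LZ77 triple: (3, 2, 'e')


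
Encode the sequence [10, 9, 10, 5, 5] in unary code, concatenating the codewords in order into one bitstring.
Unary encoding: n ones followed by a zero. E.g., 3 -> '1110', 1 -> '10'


Encode each number as n ones followed by a terminating 0:
  10 -> 11111111110 (11 bits)
  9 -> 1111111110 (10 bits)
  10 -> 11111111110 (11 bits)
  5 -> 111110 (6 bits)
  5 -> 111110 (6 bits)
Total length = 11 + 10 + 11 + 6 + 6 = 44 bits.

Unary([10, 9, 10, 5, 5]) = 11111111110111111111011111111110111110111110 (44 bits)


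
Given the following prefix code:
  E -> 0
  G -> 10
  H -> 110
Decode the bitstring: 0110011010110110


Decoding step by step:
Bits 0 -> E
Bits 110 -> H
Bits 0 -> E
Bits 110 -> H
Bits 10 -> G
Bits 110 -> H
Bits 110 -> H


Decoded message: EHEHGHH


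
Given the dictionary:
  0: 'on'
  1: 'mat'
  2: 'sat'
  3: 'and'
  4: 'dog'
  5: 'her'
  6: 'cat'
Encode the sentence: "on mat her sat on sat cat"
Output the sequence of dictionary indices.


Look up each word in the dictionary:
  'on' -> 0
  'mat' -> 1
  'her' -> 5
  'sat' -> 2
  'on' -> 0
  'sat' -> 2
  'cat' -> 6

Encoded: [0, 1, 5, 2, 0, 2, 6]


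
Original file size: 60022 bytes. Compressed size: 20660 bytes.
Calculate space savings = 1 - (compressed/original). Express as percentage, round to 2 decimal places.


ratio = compressed/original = 20660/60022 = 0.344207
savings = 1 - ratio = 1 - 0.344207 = 0.655793
as a percentage: 0.655793 * 100 = 65.58%

Space savings = 1 - 20660/60022 = 65.58%


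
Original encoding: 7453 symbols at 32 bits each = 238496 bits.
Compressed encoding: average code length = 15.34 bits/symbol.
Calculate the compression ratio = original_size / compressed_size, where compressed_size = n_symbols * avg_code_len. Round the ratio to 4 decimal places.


original_size = n_symbols * orig_bits = 7453 * 32 = 238496 bits
compressed_size = n_symbols * avg_code_len = 7453 * 15.34 = 114329.02 bits
ratio = original_size / compressed_size = 238496 / 114329.02 = 2.086

Compression ratio = 2.086


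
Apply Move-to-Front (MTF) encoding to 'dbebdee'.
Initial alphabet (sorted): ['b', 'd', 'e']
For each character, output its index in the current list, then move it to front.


MTF encoding:
'd': index 1 in ['b', 'd', 'e'] -> ['d', 'b', 'e']
'b': index 1 in ['d', 'b', 'e'] -> ['b', 'd', 'e']
'e': index 2 in ['b', 'd', 'e'] -> ['e', 'b', 'd']
'b': index 1 in ['e', 'b', 'd'] -> ['b', 'e', 'd']
'd': index 2 in ['b', 'e', 'd'] -> ['d', 'b', 'e']
'e': index 2 in ['d', 'b', 'e'] -> ['e', 'd', 'b']
'e': index 0 in ['e', 'd', 'b'] -> ['e', 'd', 'b']


Output: [1, 1, 2, 1, 2, 2, 0]


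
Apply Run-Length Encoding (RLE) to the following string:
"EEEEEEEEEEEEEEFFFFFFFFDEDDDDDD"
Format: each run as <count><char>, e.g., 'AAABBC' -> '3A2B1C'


Scanning runs left to right:
  i=0: run of 'E' x 14 -> '14E'
  i=14: run of 'F' x 8 -> '8F'
  i=22: run of 'D' x 1 -> '1D'
  i=23: run of 'E' x 1 -> '1E'
  i=24: run of 'D' x 6 -> '6D'

RLE = 14E8F1D1E6D


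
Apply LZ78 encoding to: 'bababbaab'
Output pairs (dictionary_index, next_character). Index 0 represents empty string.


LZ78 encoding steps:
Dictionary: {0: ''}
Step 1: w='' (idx 0), next='b' -> output (0, 'b'), add 'b' as idx 1
Step 2: w='' (idx 0), next='a' -> output (0, 'a'), add 'a' as idx 2
Step 3: w='b' (idx 1), next='a' -> output (1, 'a'), add 'ba' as idx 3
Step 4: w='b' (idx 1), next='b' -> output (1, 'b'), add 'bb' as idx 4
Step 5: w='a' (idx 2), next='a' -> output (2, 'a'), add 'aa' as idx 5
Step 6: w='b' (idx 1), end of input -> output (1, '')


Encoded: [(0, 'b'), (0, 'a'), (1, 'a'), (1, 'b'), (2, 'a'), (1, '')]


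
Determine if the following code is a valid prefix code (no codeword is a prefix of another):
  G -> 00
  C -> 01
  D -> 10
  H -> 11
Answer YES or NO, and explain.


Checking each pair (does one codeword prefix another?):
  G='00' vs C='01': no prefix
  G='00' vs D='10': no prefix
  G='00' vs H='11': no prefix
  C='01' vs G='00': no prefix
  C='01' vs D='10': no prefix
  C='01' vs H='11': no prefix
  D='10' vs G='00': no prefix
  D='10' vs C='01': no prefix
  D='10' vs H='11': no prefix
  H='11' vs G='00': no prefix
  H='11' vs C='01': no prefix
  H='11' vs D='10': no prefix
No violation found over all pairs.

YES -- this is a valid prefix code. No codeword is a prefix of any other codeword.


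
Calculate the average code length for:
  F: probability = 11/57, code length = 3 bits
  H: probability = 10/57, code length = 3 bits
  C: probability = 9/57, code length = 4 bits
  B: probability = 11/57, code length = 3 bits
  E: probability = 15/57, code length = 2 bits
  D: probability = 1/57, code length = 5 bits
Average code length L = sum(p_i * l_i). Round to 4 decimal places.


Weighted contributions p_i * l_i:
  F: (11/57) * 3 = 33/57
  H: (10/57) * 3 = 30/57
  C: (9/57) * 4 = 36/57
  B: (11/57) * 3 = 33/57
  E: (15/57) * 2 = 30/57
  D: (1/57) * 5 = 5/57
Sum = (33 + 30 + 36 + 33 + 30 + 5)/57 = 167/57

L = 167/57 = 2.9298 bits/symbol


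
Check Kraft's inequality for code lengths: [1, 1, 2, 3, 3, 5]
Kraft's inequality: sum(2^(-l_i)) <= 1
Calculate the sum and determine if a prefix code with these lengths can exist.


Sum = 2^(-1) + 2^(-1) + 2^(-2) + 2^(-3) + 2^(-3) + 2^(-5)
    = 0.5 + 0.5 + 0.25 + 0.125 + 0.125 + 0.03125
    = 49/32 = 1.53125
Since 1.53125 > 1, Kraft's inequality is NOT satisfied.
A prefix code with these lengths CANNOT exist.

Kraft sum = 1.53125. Not satisfied.


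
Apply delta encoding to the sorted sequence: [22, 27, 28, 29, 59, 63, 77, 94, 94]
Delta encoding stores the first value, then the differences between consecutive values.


First value: 22
Deltas:
  27 - 22 = 5
  28 - 27 = 1
  29 - 28 = 1
  59 - 29 = 30
  63 - 59 = 4
  77 - 63 = 14
  94 - 77 = 17
  94 - 94 = 0


Delta encoded: [22, 5, 1, 1, 30, 4, 14, 17, 0]


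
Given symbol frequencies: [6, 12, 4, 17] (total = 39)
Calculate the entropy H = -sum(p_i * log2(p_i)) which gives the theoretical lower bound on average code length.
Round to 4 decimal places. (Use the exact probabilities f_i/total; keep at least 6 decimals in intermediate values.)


Per-symbol terms -p_i * log2(p_i) with p_i = f_i/39:
  p = 6/39 = 0.153846: log2(p) = -2.700440, -p*log2(p) = 0.415452
  p = 12/39 = 0.307692: log2(p) = -1.700440, -p*log2(p) = 0.523212
  p = 4/39 = 0.102564: log2(p) = -3.285402, -p*log2(p) = 0.336964
  p = 17/39 = 0.435897: log2(p) = -1.197939, -p*log2(p) = 0.522179
H = 0.415452 + 0.523212 + 0.336964 + 0.522179 = 1.797807

H = 1.7978 bits/symbol


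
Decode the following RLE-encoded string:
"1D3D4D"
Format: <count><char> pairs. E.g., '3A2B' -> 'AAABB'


Expanding each <count><char> pair:
  1D -> 'D'
  3D -> 'DDD'
  4D -> 'DDDD'

Decoded = DDDDDDDD


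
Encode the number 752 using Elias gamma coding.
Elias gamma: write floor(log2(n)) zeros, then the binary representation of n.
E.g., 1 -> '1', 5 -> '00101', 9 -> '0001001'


num_bits = floor(log2(752)) + 1 = 10
leading_zeros = num_bits - 1 = 9
binary(752) = 1011110000

Elias gamma(752) = '000000000' + '1011110000' = 0000000001011110000 (19 bits)


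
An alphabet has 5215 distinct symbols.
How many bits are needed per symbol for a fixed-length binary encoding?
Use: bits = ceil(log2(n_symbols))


log2(5215) = 12.3485
Bracket: 2^12 = 4096 < 5215 <= 2^13 = 8192
So ceil(log2(5215)) = 13

bits = ceil(log2(5215)) = ceil(12.3485) = 13 bits


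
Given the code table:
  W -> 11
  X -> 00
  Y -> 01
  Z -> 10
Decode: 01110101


Decoding:
01 -> Y
11 -> W
01 -> Y
01 -> Y


Result: YWYY


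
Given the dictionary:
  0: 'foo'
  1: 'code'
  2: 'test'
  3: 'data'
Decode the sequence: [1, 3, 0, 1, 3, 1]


Look up each index in the dictionary:
  1 -> 'code'
  3 -> 'data'
  0 -> 'foo'
  1 -> 'code'
  3 -> 'data'
  1 -> 'code'

Decoded: "code data foo code data code"


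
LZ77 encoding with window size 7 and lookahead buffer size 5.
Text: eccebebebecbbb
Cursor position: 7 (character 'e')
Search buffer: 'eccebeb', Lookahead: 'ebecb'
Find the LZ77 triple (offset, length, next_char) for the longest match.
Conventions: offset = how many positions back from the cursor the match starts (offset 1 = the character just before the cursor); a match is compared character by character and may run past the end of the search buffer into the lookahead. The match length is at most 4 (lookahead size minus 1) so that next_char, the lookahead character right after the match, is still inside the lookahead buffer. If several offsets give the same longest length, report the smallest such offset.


Try each offset into the search buffer:
  offset=1 (pos 6, char 'b'): match length 0
  offset=2 (pos 5, char 'e'): match length 3
  offset=3 (pos 4, char 'b'): match length 0
  offset=4 (pos 3, char 'e'): match length 3
  offset=5 (pos 2, char 'c'): match length 0
  offset=6 (pos 1, char 'c'): match length 0
  offset=7 (pos 0, char 'e'): match length 1
Longest match has length 3, found at offsets 2, 4; take the smallest, offset 2.
next_char = character at position 7 + 3 = 10 -> 'c'

Best match: offset=2, length=3 (matching 'ebe' starting at position 5)
LZ77 triple: (2, 3, 'c')


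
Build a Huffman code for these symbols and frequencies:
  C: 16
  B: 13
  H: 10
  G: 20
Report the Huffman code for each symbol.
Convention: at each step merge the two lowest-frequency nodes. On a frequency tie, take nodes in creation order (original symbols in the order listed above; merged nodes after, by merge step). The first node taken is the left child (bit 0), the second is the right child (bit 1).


Huffman tree construction:
Step 1: Merge H(10) + B(13) = 23
Step 2: Merge C(16) + G(20) = 36
Step 3: Merge (H+B)(23) + (C+G)(36) = 59
Read each symbol's code off the tree from the root (left child = 0, right child = 1).

Codes:
  C: 10 (length 2)
  B: 01 (length 2)
  H: 00 (length 2)
  G: 11 (length 2)
Average code length: 118/59 = 2.0000 bits/symbol


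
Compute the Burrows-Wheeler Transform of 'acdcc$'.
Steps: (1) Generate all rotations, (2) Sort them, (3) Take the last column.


Rotations (sorted):
  0: $acdcc -> last char: c
  1: acdcc$ -> last char: $
  2: c$acdc -> last char: c
  3: cc$acd -> last char: d
  4: cdcc$a -> last char: a
  5: dcc$ac -> last char: c


BWT = c$cdac


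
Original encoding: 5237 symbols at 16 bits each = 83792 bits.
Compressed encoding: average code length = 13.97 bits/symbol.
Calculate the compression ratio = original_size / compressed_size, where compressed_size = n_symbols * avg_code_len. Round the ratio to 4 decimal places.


original_size = n_symbols * orig_bits = 5237 * 16 = 83792 bits
compressed_size = n_symbols * avg_code_len = 5237 * 13.97 = 73160.89 bits
ratio = original_size / compressed_size = 83792 / 73160.89 = 1.1453

Compression ratio = 1.1453


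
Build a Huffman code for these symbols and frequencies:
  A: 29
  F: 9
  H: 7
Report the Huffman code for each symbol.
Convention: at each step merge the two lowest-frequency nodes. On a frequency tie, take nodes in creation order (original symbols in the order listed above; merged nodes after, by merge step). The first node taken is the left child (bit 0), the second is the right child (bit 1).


Huffman tree construction:
Step 1: Merge H(7) + F(9) = 16
Step 2: Merge (H+F)(16) + A(29) = 45
Read each symbol's code off the tree from the root (left child = 0, right child = 1).

Codes:
  A: 1 (length 1)
  F: 01 (length 2)
  H: 00 (length 2)
Average code length: 61/45 = 1.3556 bits/symbol


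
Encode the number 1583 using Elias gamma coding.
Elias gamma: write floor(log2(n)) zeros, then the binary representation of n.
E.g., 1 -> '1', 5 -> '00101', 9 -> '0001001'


num_bits = floor(log2(1583)) + 1 = 11
leading_zeros = num_bits - 1 = 10
binary(1583) = 11000101111

Elias gamma(1583) = '0000000000' + '11000101111' = 000000000011000101111 (21 bits)


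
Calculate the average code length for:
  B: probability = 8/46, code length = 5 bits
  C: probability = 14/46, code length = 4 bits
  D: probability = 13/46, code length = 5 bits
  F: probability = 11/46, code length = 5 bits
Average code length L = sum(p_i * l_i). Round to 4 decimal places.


Weighted contributions p_i * l_i:
  B: (8/46) * 5 = 40/46
  C: (14/46) * 4 = 56/46
  D: (13/46) * 5 = 65/46
  F: (11/46) * 5 = 55/46
Sum = (40 + 56 + 65 + 55)/46 = 216/46

L = 216/46 = 4.6957 bits/symbol


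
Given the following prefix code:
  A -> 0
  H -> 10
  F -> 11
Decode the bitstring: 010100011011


Decoding step by step:
Bits 0 -> A
Bits 10 -> H
Bits 10 -> H
Bits 0 -> A
Bits 0 -> A
Bits 11 -> F
Bits 0 -> A
Bits 11 -> F


Decoded message: AHHAAFAF


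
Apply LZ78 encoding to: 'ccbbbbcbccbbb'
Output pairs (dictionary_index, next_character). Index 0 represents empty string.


LZ78 encoding steps:
Dictionary: {0: ''}
Step 1: w='' (idx 0), next='c' -> output (0, 'c'), add 'c' as idx 1
Step 2: w='c' (idx 1), next='b' -> output (1, 'b'), add 'cb' as idx 2
Step 3: w='' (idx 0), next='b' -> output (0, 'b'), add 'b' as idx 3
Step 4: w='b' (idx 3), next='b' -> output (3, 'b'), add 'bb' as idx 4
Step 5: w='cb' (idx 2), next='c' -> output (2, 'c'), add 'cbc' as idx 5
Step 6: w='cb' (idx 2), next='b' -> output (2, 'b'), add 'cbb' as idx 6
Step 7: w='b' (idx 3), end of input -> output (3, '')


Encoded: [(0, 'c'), (1, 'b'), (0, 'b'), (3, 'b'), (2, 'c'), (2, 'b'), (3, '')]


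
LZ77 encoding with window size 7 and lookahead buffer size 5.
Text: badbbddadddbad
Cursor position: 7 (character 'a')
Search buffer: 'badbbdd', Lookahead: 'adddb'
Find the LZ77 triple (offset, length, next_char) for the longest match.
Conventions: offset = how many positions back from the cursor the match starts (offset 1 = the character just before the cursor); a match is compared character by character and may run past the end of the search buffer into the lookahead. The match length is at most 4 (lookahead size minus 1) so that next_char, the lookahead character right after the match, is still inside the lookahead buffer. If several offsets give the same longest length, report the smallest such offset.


Try each offset into the search buffer:
  offset=1 (pos 6, char 'd'): match length 0
  offset=2 (pos 5, char 'd'): match length 0
  offset=3 (pos 4, char 'b'): match length 0
  offset=4 (pos 3, char 'b'): match length 0
  offset=5 (pos 2, char 'd'): match length 0
  offset=6 (pos 1, char 'a'): match length 2
  offset=7 (pos 0, char 'b'): match length 0
Longest match has length 2 at offset 6.
next_char = character at position 7 + 2 = 9 -> 'd'

Best match: offset=6, length=2 (matching 'ad' starting at position 1)
LZ77 triple: (6, 2, 'd')


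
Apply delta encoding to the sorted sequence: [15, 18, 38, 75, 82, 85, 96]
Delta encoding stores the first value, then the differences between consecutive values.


First value: 15
Deltas:
  18 - 15 = 3
  38 - 18 = 20
  75 - 38 = 37
  82 - 75 = 7
  85 - 82 = 3
  96 - 85 = 11


Delta encoded: [15, 3, 20, 37, 7, 3, 11]


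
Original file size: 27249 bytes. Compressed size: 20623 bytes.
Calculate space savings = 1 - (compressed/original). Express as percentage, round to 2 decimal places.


ratio = compressed/original = 20623/27249 = 0.756835
savings = 1 - ratio = 1 - 0.756835 = 0.243165
as a percentage: 0.243165 * 100 = 24.32%

Space savings = 1 - 20623/27249 = 24.32%


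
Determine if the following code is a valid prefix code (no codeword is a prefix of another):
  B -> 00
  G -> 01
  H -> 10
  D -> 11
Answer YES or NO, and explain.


Checking each pair (does one codeword prefix another?):
  B='00' vs G='01': no prefix
  B='00' vs H='10': no prefix
  B='00' vs D='11': no prefix
  G='01' vs B='00': no prefix
  G='01' vs H='10': no prefix
  G='01' vs D='11': no prefix
  H='10' vs B='00': no prefix
  H='10' vs G='01': no prefix
  H='10' vs D='11': no prefix
  D='11' vs B='00': no prefix
  D='11' vs G='01': no prefix
  D='11' vs H='10': no prefix
No violation found over all pairs.

YES -- this is a valid prefix code. No codeword is a prefix of any other codeword.


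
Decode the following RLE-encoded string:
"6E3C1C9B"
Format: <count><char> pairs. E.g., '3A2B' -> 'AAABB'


Expanding each <count><char> pair:
  6E -> 'EEEEEE'
  3C -> 'CCC'
  1C -> 'C'
  9B -> 'BBBBBBBBB'

Decoded = EEEEEECCCCBBBBBBBBB


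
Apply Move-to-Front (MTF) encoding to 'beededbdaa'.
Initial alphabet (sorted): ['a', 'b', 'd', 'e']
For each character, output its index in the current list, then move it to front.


MTF encoding:
'b': index 1 in ['a', 'b', 'd', 'e'] -> ['b', 'a', 'd', 'e']
'e': index 3 in ['b', 'a', 'd', 'e'] -> ['e', 'b', 'a', 'd']
'e': index 0 in ['e', 'b', 'a', 'd'] -> ['e', 'b', 'a', 'd']
'd': index 3 in ['e', 'b', 'a', 'd'] -> ['d', 'e', 'b', 'a']
'e': index 1 in ['d', 'e', 'b', 'a'] -> ['e', 'd', 'b', 'a']
'd': index 1 in ['e', 'd', 'b', 'a'] -> ['d', 'e', 'b', 'a']
'b': index 2 in ['d', 'e', 'b', 'a'] -> ['b', 'd', 'e', 'a']
'd': index 1 in ['b', 'd', 'e', 'a'] -> ['d', 'b', 'e', 'a']
'a': index 3 in ['d', 'b', 'e', 'a'] -> ['a', 'd', 'b', 'e']
'a': index 0 in ['a', 'd', 'b', 'e'] -> ['a', 'd', 'b', 'e']


Output: [1, 3, 0, 3, 1, 1, 2, 1, 3, 0]


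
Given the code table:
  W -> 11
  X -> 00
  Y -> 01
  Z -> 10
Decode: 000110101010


Decoding:
00 -> X
01 -> Y
10 -> Z
10 -> Z
10 -> Z
10 -> Z


Result: XYZZZZ


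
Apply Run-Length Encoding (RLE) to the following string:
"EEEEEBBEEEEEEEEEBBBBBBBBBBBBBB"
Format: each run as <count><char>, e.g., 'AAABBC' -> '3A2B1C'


Scanning runs left to right:
  i=0: run of 'E' x 5 -> '5E'
  i=5: run of 'B' x 2 -> '2B'
  i=7: run of 'E' x 9 -> '9E'
  i=16: run of 'B' x 14 -> '14B'

RLE = 5E2B9E14B


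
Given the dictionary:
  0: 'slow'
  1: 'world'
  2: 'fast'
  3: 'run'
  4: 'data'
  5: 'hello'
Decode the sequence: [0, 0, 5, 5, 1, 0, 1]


Look up each index in the dictionary:
  0 -> 'slow'
  0 -> 'slow'
  5 -> 'hello'
  5 -> 'hello'
  1 -> 'world'
  0 -> 'slow'
  1 -> 'world'

Decoded: "slow slow hello hello world slow world"


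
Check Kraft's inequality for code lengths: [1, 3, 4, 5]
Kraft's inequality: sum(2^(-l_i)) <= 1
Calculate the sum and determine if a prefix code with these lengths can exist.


Sum = 2^(-1) + 2^(-3) + 2^(-4) + 2^(-5)
    = 0.5 + 0.125 + 0.0625 + 0.03125
    = 23/32 = 0.71875
Since 0.71875 <= 1, Kraft's inequality IS satisfied.
A prefix code with these lengths CAN exist.

Kraft sum = 0.71875. Satisfied.


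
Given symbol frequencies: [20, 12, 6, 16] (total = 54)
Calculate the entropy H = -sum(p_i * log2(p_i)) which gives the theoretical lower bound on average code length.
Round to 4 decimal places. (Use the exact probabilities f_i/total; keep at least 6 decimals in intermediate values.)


Per-symbol terms -p_i * log2(p_i) with p_i = f_i/54:
  p = 20/54 = 0.370370: log2(p) = -1.432959, -p*log2(p) = 0.530726
  p = 12/54 = 0.222222: log2(p) = -2.169925, -p*log2(p) = 0.482206
  p = 6/54 = 0.111111: log2(p) = -3.169925, -p*log2(p) = 0.352214
  p = 16/54 = 0.296296: log2(p) = -1.754888, -p*log2(p) = 0.519967
H = 0.530726 + 0.482206 + 0.352214 + 0.519967 = 1.885113

H = 1.8851 bits/symbol


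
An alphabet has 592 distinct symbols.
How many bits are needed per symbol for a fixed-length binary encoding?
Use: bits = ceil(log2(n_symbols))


log2(592) = 9.2095
Bracket: 2^9 = 512 < 592 <= 2^10 = 1024
So ceil(log2(592)) = 10

bits = ceil(log2(592)) = ceil(9.2095) = 10 bits


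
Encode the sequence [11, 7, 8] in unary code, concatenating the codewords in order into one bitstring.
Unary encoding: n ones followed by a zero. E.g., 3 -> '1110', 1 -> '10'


Encode each number as n ones followed by a terminating 0:
  11 -> 111111111110 (12 bits)
  7 -> 11111110 (8 bits)
  8 -> 111111110 (9 bits)
Total length = 12 + 8 + 9 = 29 bits.

Unary([11, 7, 8]) = 11111111111011111110111111110 (29 bits)


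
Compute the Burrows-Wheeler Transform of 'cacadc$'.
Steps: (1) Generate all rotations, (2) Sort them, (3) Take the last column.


Rotations (sorted):
  0: $cacadc -> last char: c
  1: acadc$c -> last char: c
  2: adc$cac -> last char: c
  3: c$cacad -> last char: d
  4: cacadc$ -> last char: $
  5: cadc$ca -> last char: a
  6: dc$caca -> last char: a


BWT = cccd$aa


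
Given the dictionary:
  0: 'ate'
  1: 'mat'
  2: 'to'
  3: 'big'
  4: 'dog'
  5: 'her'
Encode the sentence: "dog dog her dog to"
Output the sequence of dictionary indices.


Look up each word in the dictionary:
  'dog' -> 4
  'dog' -> 4
  'her' -> 5
  'dog' -> 4
  'to' -> 2

Encoded: [4, 4, 5, 4, 2]


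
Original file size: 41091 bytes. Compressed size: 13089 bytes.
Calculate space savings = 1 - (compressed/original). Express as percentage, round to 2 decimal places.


ratio = compressed/original = 13089/41091 = 0.318537
savings = 1 - ratio = 1 - 0.318537 = 0.681463
as a percentage: 0.681463 * 100 = 68.15%

Space savings = 1 - 13089/41091 = 68.15%


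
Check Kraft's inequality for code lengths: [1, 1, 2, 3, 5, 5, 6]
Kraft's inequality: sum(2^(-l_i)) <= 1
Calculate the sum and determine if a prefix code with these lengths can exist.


Sum = 2^(-1) + 2^(-1) + 2^(-2) + 2^(-3) + 2^(-5) + 2^(-5) + 2^(-6)
    = 0.5 + 0.5 + 0.25 + 0.125 + 0.03125 + 0.03125 + 0.015625
    = 93/64 = 1.453125
Since 1.453125 > 1, Kraft's inequality is NOT satisfied.
A prefix code with these lengths CANNOT exist.

Kraft sum = 1.453125. Not satisfied.


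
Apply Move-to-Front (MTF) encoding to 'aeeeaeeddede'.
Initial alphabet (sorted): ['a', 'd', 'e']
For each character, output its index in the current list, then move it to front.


MTF encoding:
'a': index 0 in ['a', 'd', 'e'] -> ['a', 'd', 'e']
'e': index 2 in ['a', 'd', 'e'] -> ['e', 'a', 'd']
'e': index 0 in ['e', 'a', 'd'] -> ['e', 'a', 'd']
'e': index 0 in ['e', 'a', 'd'] -> ['e', 'a', 'd']
'a': index 1 in ['e', 'a', 'd'] -> ['a', 'e', 'd']
'e': index 1 in ['a', 'e', 'd'] -> ['e', 'a', 'd']
'e': index 0 in ['e', 'a', 'd'] -> ['e', 'a', 'd']
'd': index 2 in ['e', 'a', 'd'] -> ['d', 'e', 'a']
'd': index 0 in ['d', 'e', 'a'] -> ['d', 'e', 'a']
'e': index 1 in ['d', 'e', 'a'] -> ['e', 'd', 'a']
'd': index 1 in ['e', 'd', 'a'] -> ['d', 'e', 'a']
'e': index 1 in ['d', 'e', 'a'] -> ['e', 'd', 'a']


Output: [0, 2, 0, 0, 1, 1, 0, 2, 0, 1, 1, 1]


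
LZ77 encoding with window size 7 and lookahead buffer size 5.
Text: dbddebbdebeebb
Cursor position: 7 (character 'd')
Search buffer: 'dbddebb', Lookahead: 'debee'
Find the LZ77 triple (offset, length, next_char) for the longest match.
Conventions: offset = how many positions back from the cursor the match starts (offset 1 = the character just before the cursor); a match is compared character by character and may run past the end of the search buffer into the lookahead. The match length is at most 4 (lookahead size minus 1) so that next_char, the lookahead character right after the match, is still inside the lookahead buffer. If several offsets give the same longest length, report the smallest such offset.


Try each offset into the search buffer:
  offset=1 (pos 6, char 'b'): match length 0
  offset=2 (pos 5, char 'b'): match length 0
  offset=3 (pos 4, char 'e'): match length 0
  offset=4 (pos 3, char 'd'): match length 3
  offset=5 (pos 2, char 'd'): match length 1
  offset=6 (pos 1, char 'b'): match length 0
  offset=7 (pos 0, char 'd'): match length 1
Longest match has length 3 at offset 4.
next_char = character at position 7 + 3 = 10 -> 'e'

Best match: offset=4, length=3 (matching 'deb' starting at position 3)
LZ77 triple: (4, 3, 'e')
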